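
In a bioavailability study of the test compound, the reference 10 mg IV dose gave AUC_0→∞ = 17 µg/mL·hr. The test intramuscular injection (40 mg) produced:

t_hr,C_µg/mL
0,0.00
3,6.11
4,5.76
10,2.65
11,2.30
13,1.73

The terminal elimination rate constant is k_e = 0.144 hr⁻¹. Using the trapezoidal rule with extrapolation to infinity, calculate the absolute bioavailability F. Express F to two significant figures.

F = 0.87

Trapezoidal AUC_0→13 (intramuscular injection):
  [0→3]: (0.00+6.11)/2 × 3 = 9.165
  [3→4]: (6.11+5.76)/2 × 1 = 5.935
  [4→10]: (5.76+2.65)/2 × 6 = 25.23
  [10→11]: (2.65+2.30)/2 × 1 = 2.475
  [11→13]: (2.30+1.73)/2 × 2 = 4.03
  Sum = 46.835 µg/mL·hr
Tail: C_last/k_e = 1.73/0.144 = 12.014
AUC_0→∞ (intramuscular injection) = 46.835 + 12.014 = 58.849 µg/mL·hr
F = (AUC_ev/D_ev)/(AUC_iv/D_iv) = (58.849/40)/(17/10) = 1.471225/1.7 = 0.8654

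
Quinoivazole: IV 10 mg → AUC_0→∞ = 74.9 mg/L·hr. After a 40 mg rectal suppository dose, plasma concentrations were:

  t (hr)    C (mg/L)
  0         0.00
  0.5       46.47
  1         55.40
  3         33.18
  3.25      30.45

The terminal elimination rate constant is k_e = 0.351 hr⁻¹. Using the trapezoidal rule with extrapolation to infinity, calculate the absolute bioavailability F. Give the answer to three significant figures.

F = 0.736

Trapezoidal AUC_0→3.25 (rectal suppository):
  [0→0.5]: (0.00+46.47)/2 × 0.5 = 11.6175
  [0.5→1]: (46.47+55.40)/2 × 0.5 = 25.4675
  [1→3]: (55.40+33.18)/2 × 2 = 88.58
  [3→3.25]: (33.18+30.45)/2 × 0.25 = 7.95375
  Sum = 133.61875 mg/L·hr
Tail: C_last/k_e = 30.45/0.351 = 86.752
AUC_0→∞ (rectal suppository) = 133.61875 + 86.752 = 220.37075 mg/L·hr
F = (AUC_ev/D_ev)/(AUC_iv/D_iv) = (220.37075/40)/(74.9/10) = 5.50927/7.49 = 0.7356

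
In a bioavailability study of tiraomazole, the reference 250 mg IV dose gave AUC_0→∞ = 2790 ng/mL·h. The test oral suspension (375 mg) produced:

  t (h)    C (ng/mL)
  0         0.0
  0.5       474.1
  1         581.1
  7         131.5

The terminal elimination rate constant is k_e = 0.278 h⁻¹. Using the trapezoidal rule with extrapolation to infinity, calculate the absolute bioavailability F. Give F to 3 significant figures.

Trapezoidal AUC_0→7 (oral suspension):
  [0→0.5]: (0.0+474.1)/2 × 0.5 = 118.525
  [0.5→1]: (474.1+581.1)/2 × 0.5 = 263.8
  [1→7]: (581.1+131.5)/2 × 6 = 2137.8
  Sum = 2520.125 ng/mL·h
Tail: C_last/k_e = 131.5/0.278 = 473.022
AUC_0→∞ (oral suspension) = 2520.125 + 473.022 = 2993.147 ng/mL·h
F = (AUC_ev/D_ev)/(AUC_iv/D_iv) = (2993.147/375)/(2790/250) = 7.98173/11.16 = 0.7152

F = 0.715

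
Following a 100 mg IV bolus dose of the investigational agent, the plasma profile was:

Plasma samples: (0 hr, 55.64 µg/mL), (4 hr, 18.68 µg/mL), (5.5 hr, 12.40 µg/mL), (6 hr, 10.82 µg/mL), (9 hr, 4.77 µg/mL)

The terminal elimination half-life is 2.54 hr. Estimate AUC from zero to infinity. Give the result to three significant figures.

Trapezoidal AUC_0→9:
  [0→4]: (55.64+18.68)/2 × 4 = 148.64
  [4→5.5]: (18.68+12.40)/2 × 1.5 = 23.31
  [5.5→6]: (12.40+10.82)/2 × 0.5 = 5.805
  [6→9]: (10.82+4.77)/2 × 3 = 23.385
  Sum = 201.14 µg/mL·hr
k_e = ln2 / t½ = 0.693147 / 2.54 = 0.2729 hr^-1
Extrapolated tail: C_last / k_e = 4.77 / 0.2729 = 17.479
AUC_0→∞ = 201.14 + 17.479 = 218.619 µg/mL·hr

AUC = 219 µg/mL·hr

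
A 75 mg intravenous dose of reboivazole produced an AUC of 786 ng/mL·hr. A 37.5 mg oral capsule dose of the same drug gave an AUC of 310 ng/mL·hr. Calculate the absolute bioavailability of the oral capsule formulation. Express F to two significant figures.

F = 0.79

F = (AUC_ev / D_ev) / (AUC_iv / D_iv)
  = (310/37.5) / (786/75)
  = 8.26667 / 10.48 = 0.7888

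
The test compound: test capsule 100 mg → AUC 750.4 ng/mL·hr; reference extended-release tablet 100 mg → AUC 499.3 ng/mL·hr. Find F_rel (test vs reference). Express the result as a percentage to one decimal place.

F_rel = 150.3%

F_rel = (AUC_test/D_test) / (AUC_ref/D_ref)
      = (750.4/100) / (499.3/100)
      = 7.504 / 4.993 = 1.5029 = 150.29%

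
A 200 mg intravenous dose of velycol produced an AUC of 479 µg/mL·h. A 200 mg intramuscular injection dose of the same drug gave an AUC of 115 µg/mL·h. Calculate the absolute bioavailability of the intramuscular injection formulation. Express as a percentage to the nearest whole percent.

F = 24%

F = (AUC_ev / D_ev) / (AUC_iv / D_iv)
  = (115/200) / (479/200)
  = 0.575 / 2.395 = 0.2401
  = 24.01%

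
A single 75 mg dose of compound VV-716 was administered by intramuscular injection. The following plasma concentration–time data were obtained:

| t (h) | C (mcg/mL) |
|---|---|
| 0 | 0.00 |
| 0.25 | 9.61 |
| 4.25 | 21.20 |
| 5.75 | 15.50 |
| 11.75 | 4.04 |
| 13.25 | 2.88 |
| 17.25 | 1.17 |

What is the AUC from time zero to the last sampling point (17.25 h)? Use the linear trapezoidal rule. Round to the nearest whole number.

AUC = 162 mcg/mL·h

Trapezoidal AUC_0→17.25:
  [0→0.25]: (0.00+9.61)/2 × 0.25 = 1.20125
  [0.25→4.25]: (9.61+21.20)/2 × 4 = 61.62
  [4.25→5.75]: (21.20+15.50)/2 × 1.5 = 27.525
  [5.75→11.75]: (15.50+4.04)/2 × 6 = 58.62
  [11.75→13.25]: (4.04+2.88)/2 × 1.5 = 5.19
  [13.25→17.25]: (2.88+1.17)/2 × 4 = 8.1
  Sum = 162.25625 mcg/mL·h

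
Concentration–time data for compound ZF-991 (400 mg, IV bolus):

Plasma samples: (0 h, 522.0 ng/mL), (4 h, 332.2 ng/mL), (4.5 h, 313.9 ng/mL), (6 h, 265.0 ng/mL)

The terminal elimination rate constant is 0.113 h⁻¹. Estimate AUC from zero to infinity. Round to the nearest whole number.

Trapezoidal AUC_0→6:
  [0→4]: (522.0+332.2)/2 × 4 = 1708.4
  [4→4.5]: (332.2+313.9)/2 × 0.5 = 161.525
  [4.5→6]: (313.9+265.0)/2 × 1.5 = 434.175
  Sum = 2304.1 ng/mL·h
Extrapolated tail: C_last / k_e = 265.0 / 0.113 = 2345.133
AUC_0→∞ = 2304.1 + 2345.133 = 4649.233 ng/mL·h

AUC = 4649 ng/mL·h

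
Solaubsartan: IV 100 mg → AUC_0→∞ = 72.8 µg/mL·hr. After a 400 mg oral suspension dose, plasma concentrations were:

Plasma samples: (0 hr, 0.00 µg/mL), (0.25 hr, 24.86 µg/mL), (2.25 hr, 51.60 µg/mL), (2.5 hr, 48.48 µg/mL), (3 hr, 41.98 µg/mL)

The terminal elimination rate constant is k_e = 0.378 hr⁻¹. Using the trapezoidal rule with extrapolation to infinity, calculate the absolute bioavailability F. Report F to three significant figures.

F = 0.775

Trapezoidal AUC_0→3 (oral suspension):
  [0→0.25]: (0.00+24.86)/2 × 0.25 = 3.1075
  [0.25→2.25]: (24.86+51.60)/2 × 2 = 76.46
  [2.25→2.5]: (51.60+48.48)/2 × 0.25 = 12.51
  [2.5→3]: (48.48+41.98)/2 × 0.5 = 22.615
  Sum = 114.6925 µg/mL·hr
Tail: C_last/k_e = 41.98/0.378 = 111.058
AUC_0→∞ (oral suspension) = 114.6925 + 111.058 = 225.7505 µg/mL·hr
F = (AUC_ev/D_ev)/(AUC_iv/D_iv) = (225.7505/400)/(72.8/100) = 0.56437625/0.728 = 0.7752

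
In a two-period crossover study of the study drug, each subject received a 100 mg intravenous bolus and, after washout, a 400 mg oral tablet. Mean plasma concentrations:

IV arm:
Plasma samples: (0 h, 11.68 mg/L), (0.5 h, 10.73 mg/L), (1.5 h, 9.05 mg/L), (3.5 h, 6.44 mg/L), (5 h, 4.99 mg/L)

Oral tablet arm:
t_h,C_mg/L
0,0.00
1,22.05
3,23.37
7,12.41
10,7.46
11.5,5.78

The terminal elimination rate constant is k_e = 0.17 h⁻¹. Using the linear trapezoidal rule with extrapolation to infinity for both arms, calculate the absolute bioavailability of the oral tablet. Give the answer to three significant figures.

Trapezoidal AUC_0→5 (IV):
  [0→0.5]: (11.68+10.73)/2 × 0.5 = 5.6025
  [0.5→1.5]: (10.73+9.05)/2 × 1 = 9.89
  [1.5→3.5]: (9.05+6.44)/2 × 2 = 15.49
  [3.5→5]: (6.44+4.99)/2 × 1.5 = 8.5725
  Sum = 39.555 mg/L·h
IV tail: 4.99/0.17 = 29.353; AUC_iv,0→∞ = 39.555 + 29.353 = 68.908 mg/L·h
Trapezoidal AUC_0→11.5 (oral tablet):
  [0→1]: (0.00+22.05)/2 × 1 = 11.025
  [1→3]: (22.05+23.37)/2 × 2 = 45.42
  [3→7]: (23.37+12.41)/2 × 4 = 71.56
  [7→10]: (12.41+7.46)/2 × 3 = 29.805
  [10→11.5]: (7.46+5.78)/2 × 1.5 = 9.93
  Sum = 167.74 mg/L·h
oral tablet tail: 5.78/0.17 = 34.000; AUC_ev,0→∞ = 167.74 + 34.000 = 201.74 mg/L·h
F = (AUC_ev/D_ev)/(AUC_iv/D_iv) = (201.74/400)/(68.908/100) = 0.50435/0.68908 = 0.7319

F = 0.732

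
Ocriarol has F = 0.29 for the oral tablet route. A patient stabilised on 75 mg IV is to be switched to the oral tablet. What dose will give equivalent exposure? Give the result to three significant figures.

For equal systemic exposure: F × D_ev = D_iv
D_ev = D_iv / F = 75 / 0.29 = 258.621 mg

D_oral = 259 mg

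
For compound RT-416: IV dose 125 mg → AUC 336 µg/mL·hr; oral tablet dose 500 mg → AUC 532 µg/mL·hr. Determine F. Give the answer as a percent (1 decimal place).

F = (AUC_ev / D_ev) / (AUC_iv / D_iv)
  = (532/500) / (336/125)
  = 1.064 / 2.688 = 0.3958
  = 39.58%

F = 39.6%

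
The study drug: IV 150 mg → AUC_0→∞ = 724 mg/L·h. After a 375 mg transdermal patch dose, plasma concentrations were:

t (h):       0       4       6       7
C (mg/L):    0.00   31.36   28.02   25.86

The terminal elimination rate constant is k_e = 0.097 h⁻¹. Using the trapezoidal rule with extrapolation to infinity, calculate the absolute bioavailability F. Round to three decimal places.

Trapezoidal AUC_0→7 (transdermal patch):
  [0→4]: (0.00+31.36)/2 × 4 = 62.72
  [4→6]: (31.36+28.02)/2 × 2 = 59.38
  [6→7]: (28.02+25.86)/2 × 1 = 26.94
  Sum = 149.04 mg/L·h
Tail: C_last/k_e = 25.86/0.097 = 266.598
AUC_0→∞ (transdermal patch) = 149.04 + 266.598 = 415.638 mg/L·h
F = (AUC_ev/D_ev)/(AUC_iv/D_iv) = (415.638/375)/(724/150) = 1.108368/4.82667 = 0.2296

F = 0.230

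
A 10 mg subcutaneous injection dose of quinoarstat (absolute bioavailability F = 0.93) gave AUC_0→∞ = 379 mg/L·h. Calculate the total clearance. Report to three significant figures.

CL = F × Dose / AUC_0→∞
   = 0.93 × 10 / 379 = 0.0245383 L/h

CL = 0.0245 L/h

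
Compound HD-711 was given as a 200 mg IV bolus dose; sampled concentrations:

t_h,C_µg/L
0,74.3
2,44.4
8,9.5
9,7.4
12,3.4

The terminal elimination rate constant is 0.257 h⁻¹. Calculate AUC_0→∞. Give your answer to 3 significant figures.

AUC = 318 µg/L·h

Trapezoidal AUC_0→12:
  [0→2]: (74.3+44.4)/2 × 2 = 118.7
  [2→8]: (44.4+9.5)/2 × 6 = 161.7
  [8→9]: (9.5+7.4)/2 × 1 = 8.45
  [9→12]: (7.4+3.4)/2 × 3 = 16.2
  Sum = 305.05 µg/L·h
Extrapolated tail: C_last / k_e = 3.4 / 0.257 = 13.230
AUC_0→∞ = 305.05 + 13.230 = 318.28 µg/L·h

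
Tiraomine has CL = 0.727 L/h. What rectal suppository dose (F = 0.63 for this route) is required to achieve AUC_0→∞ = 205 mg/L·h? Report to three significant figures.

Dose = CL × AUC_0→∞ / F
     = 0.727 × 205 / 0.63 = 236.563 mg

Dose = 237 mg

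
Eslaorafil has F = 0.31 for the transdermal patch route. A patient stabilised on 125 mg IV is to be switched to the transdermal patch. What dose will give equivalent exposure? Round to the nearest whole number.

D_transdermal = 403 mg

For equal systemic exposure: F × D_ev = D_iv
D_ev = D_iv / F = 125 / 0.31 = 403.226 mg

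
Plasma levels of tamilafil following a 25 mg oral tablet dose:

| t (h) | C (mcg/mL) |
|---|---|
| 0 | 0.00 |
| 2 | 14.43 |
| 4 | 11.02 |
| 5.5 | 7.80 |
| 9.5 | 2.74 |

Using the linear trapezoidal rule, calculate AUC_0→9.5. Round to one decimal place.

AUC = 75.1 mcg/mL·h

Trapezoidal AUC_0→9.5:
  [0→2]: (0.00+14.43)/2 × 2 = 14.43
  [2→4]: (14.43+11.02)/2 × 2 = 25.45
  [4→5.5]: (11.02+7.80)/2 × 1.5 = 14.115
  [5.5→9.5]: (7.80+2.74)/2 × 4 = 21.08
  Sum = 75.075 mcg/mL·h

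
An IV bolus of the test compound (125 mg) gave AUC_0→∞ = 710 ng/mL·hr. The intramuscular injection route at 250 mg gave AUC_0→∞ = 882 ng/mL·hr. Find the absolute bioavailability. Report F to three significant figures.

F = 0.621

F = (AUC_ev / D_ev) / (AUC_iv / D_iv)
  = (882/250) / (710/125)
  = 3.528 / 5.68 = 0.6211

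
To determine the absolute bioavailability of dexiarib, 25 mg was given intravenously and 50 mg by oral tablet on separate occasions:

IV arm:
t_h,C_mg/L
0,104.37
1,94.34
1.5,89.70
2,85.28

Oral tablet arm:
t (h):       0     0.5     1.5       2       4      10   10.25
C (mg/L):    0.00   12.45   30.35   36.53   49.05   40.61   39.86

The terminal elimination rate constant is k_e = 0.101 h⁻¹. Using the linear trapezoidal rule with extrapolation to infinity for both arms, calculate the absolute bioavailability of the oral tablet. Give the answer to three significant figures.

Trapezoidal AUC_0→2 (IV):
  [0→1]: (104.37+94.34)/2 × 1 = 99.355
  [1→1.5]: (94.34+89.70)/2 × 0.5 = 46.01
  [1.5→2]: (89.70+85.28)/2 × 0.5 = 43.745
  Sum = 189.11 mg/L·h
IV tail: 85.28/0.101 = 844.356; AUC_iv,0→∞ = 189.11 + 844.356 = 1033.466 mg/L·h
Trapezoidal AUC_0→10.25 (oral tablet):
  [0→0.5]: (0.00+12.45)/2 × 0.5 = 3.1125
  [0.5→1.5]: (12.45+30.35)/2 × 1 = 21.4
  [1.5→2]: (30.35+36.53)/2 × 0.5 = 16.72
  [2→4]: (36.53+49.05)/2 × 2 = 85.58
  [4→10]: (49.05+40.61)/2 × 6 = 268.98
  [10→10.25]: (40.61+39.86)/2 × 0.25 = 10.05875
  Sum = 405.85125 mg/L·h
oral tablet tail: 39.86/0.101 = 394.653; AUC_ev,0→∞ = 405.85125 + 394.653 = 800.50425 mg/L·h
F = (AUC_ev/D_ev)/(AUC_iv/D_iv) = (800.50425/50)/(1033.466/25) = 16.010085/41.33864 = 0.3873

F = 0.387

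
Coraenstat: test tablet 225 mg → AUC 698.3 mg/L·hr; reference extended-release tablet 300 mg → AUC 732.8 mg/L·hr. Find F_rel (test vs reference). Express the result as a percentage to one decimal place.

F_rel = (AUC_test/D_test) / (AUC_ref/D_ref)
      = (698.3/225) / (732.8/300)
      = 3.10356 / 2.44267 = 1.2706 = 127.06%

F_rel = 127.1%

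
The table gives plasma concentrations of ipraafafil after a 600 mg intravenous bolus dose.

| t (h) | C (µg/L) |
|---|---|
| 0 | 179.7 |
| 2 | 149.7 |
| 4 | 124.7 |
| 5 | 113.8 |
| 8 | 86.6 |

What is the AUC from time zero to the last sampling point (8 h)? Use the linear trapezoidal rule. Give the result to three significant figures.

AUC = 1020 µg/L·h

Trapezoidal AUC_0→8:
  [0→2]: (179.7+149.7)/2 × 2 = 329.4
  [2→4]: (149.7+124.7)/2 × 2 = 274.4
  [4→5]: (124.7+113.8)/2 × 1 = 119.25
  [5→8]: (113.8+86.6)/2 × 3 = 300.6
  Sum = 1023.65 µg/L·h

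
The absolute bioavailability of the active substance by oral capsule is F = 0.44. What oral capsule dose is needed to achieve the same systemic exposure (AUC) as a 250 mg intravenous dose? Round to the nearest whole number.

For equal systemic exposure: F × D_ev = D_iv
D_ev = D_iv / F = 250 / 0.44 = 568.182 mg

D_oral = 568 mg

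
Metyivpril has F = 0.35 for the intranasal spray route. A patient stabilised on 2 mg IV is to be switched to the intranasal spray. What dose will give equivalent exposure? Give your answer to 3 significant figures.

For equal systemic exposure: F × D_ev = D_iv
D_ev = D_iv / F = 2 / 0.35 = 5.71429 mg

D_intranasal = 5.71 mg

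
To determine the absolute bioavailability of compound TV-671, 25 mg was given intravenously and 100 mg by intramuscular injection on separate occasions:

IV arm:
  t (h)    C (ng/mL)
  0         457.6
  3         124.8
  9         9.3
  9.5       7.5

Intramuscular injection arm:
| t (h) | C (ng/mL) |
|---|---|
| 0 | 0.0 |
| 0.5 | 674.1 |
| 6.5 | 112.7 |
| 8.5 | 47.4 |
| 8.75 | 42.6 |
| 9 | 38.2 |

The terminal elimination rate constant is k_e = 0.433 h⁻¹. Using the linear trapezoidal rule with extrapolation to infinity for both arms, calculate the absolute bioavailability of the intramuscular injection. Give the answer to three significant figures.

Trapezoidal AUC_0→9.5 (IV):
  [0→3]: (457.6+124.8)/2 × 3 = 873.6
  [3→9]: (124.8+9.3)/2 × 6 = 402.3
  [9→9.5]: (9.3+7.5)/2 × 0.5 = 4.2
  Sum = 1280.1 ng/mL·h
IV tail: 7.5/0.433 = 17.321; AUC_iv,0→∞ = 1280.1 + 17.321 = 1297.421 ng/mL·h
Trapezoidal AUC_0→9 (intramuscular injection):
  [0→0.5]: (0.0+674.1)/2 × 0.5 = 168.525
  [0.5→6.5]: (674.1+112.7)/2 × 6 = 2360.4
  [6.5→8.5]: (112.7+47.4)/2 × 2 = 160.1
  [8.5→8.75]: (47.4+42.6)/2 × 0.25 = 11.25
  [8.75→9]: (42.6+38.2)/2 × 0.25 = 10.1
  Sum = 2710.375 ng/mL·h
intramuscular injection tail: 38.2/0.433 = 88.222; AUC_ev,0→∞ = 2710.375 + 88.222 = 2798.597 ng/mL·h
F = (AUC_ev/D_ev)/(AUC_iv/D_iv) = (2798.597/100)/(1297.421/25) = 27.98597/51.89684 = 0.5393

F = 0.539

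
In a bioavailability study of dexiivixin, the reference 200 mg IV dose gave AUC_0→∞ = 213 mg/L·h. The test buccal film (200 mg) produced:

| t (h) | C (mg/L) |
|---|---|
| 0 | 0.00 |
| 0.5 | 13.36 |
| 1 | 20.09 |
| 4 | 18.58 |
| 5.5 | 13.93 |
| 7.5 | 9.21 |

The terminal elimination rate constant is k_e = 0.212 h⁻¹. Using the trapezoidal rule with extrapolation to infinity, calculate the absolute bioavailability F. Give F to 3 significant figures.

F = 0.754

Trapezoidal AUC_0→7.5 (buccal film):
  [0→0.5]: (0.00+13.36)/2 × 0.5 = 3.34
  [0.5→1]: (13.36+20.09)/2 × 0.5 = 8.3625
  [1→4]: (20.09+18.58)/2 × 3 = 58.005
  [4→5.5]: (18.58+13.93)/2 × 1.5 = 24.3825
  [5.5→7.5]: (13.93+9.21)/2 × 2 = 23.14
  Sum = 117.23 mg/L·h
Tail: C_last/k_e = 9.21/0.212 = 43.443
AUC_0→∞ (buccal film) = 117.23 + 43.443 = 160.673 mg/L·h
F = (AUC_ev/D_ev)/(AUC_iv/D_iv) = (160.673/200)/(213/200) = 0.803365/1.065 = 0.7543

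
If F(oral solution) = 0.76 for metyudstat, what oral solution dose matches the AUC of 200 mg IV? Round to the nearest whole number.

For equal systemic exposure: F × D_ev = D_iv
D_ev = D_iv / F = 200 / 0.76 = 263.158 mg

D_oral = 263 mg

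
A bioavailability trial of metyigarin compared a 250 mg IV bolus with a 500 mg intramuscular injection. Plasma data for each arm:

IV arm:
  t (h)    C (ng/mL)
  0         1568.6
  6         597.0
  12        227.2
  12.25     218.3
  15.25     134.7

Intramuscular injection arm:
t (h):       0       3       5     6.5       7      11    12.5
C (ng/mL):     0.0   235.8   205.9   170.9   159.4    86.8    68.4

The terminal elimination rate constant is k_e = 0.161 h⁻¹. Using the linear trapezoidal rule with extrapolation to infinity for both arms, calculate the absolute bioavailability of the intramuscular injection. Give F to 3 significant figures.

Trapezoidal AUC_0→15.25 (IV):
  [0→6]: (1568.6+597.0)/2 × 6 = 6496.8
  [6→12]: (597.0+227.2)/2 × 6 = 2472.6
  [12→12.25]: (227.2+218.3)/2 × 0.25 = 55.6875
  [12.25→15.25]: (218.3+134.7)/2 × 3 = 529.5
  Sum = 9554.5875 ng/mL·h
IV tail: 134.7/0.161 = 836.646; AUC_iv,0→∞ = 9554.5875 + 836.646 = 10391.2335 ng/mL·h
Trapezoidal AUC_0→12.5 (intramuscular injection):
  [0→3]: (0.0+235.8)/2 × 3 = 353.7
  [3→5]: (235.8+205.9)/2 × 2 = 441.7
  [5→6.5]: (205.9+170.9)/2 × 1.5 = 282.6
  [6.5→7]: (170.9+159.4)/2 × 0.5 = 82.575
  [7→11]: (159.4+86.8)/2 × 4 = 492.4
  [11→12.5]: (86.8+68.4)/2 × 1.5 = 116.4
  Sum = 1769.375 ng/mL·h
intramuscular injection tail: 68.4/0.161 = 424.845; AUC_ev,0→∞ = 1769.375 + 424.845 = 2194.22 ng/mL·h
F = (AUC_ev/D_ev)/(AUC_iv/D_iv) = (2194.22/500)/(10391.2335/250) = 4.38844/41.564934 = 0.1056

F = 0.106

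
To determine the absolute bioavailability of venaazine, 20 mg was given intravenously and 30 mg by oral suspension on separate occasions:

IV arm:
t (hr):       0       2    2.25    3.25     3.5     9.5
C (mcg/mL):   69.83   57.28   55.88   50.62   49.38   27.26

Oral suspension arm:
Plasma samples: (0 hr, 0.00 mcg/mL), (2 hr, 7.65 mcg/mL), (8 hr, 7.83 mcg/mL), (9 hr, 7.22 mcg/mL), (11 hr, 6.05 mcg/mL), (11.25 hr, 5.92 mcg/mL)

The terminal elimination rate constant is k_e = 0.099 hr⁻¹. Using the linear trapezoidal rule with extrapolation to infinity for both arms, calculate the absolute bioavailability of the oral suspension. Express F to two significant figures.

Trapezoidal AUC_0→9.5 (IV):
  [0→2]: (69.83+57.28)/2 × 2 = 127.11
  [2→2.25]: (57.28+55.88)/2 × 0.25 = 14.145
  [2.25→3.25]: (55.88+50.62)/2 × 1 = 53.25
  [3.25→3.5]: (50.62+49.38)/2 × 0.25 = 12.5
  [3.5→9.5]: (49.38+27.26)/2 × 6 = 229.92
  Sum = 436.925 mcg/mL·hr
IV tail: 27.26/0.099 = 275.354; AUC_iv,0→∞ = 436.925 + 275.354 = 712.279 mcg/mL·hr
Trapezoidal AUC_0→11.25 (oral suspension):
  [0→2]: (0.00+7.65)/2 × 2 = 7.65
  [2→8]: (7.65+7.83)/2 × 6 = 46.44
  [8→9]: (7.83+7.22)/2 × 1 = 7.525
  [9→11]: (7.22+6.05)/2 × 2 = 13.27
  [11→11.25]: (6.05+5.92)/2 × 0.25 = 1.49625
  Sum = 76.38125 mcg/mL·hr
oral suspension tail: 5.92/0.099 = 59.798; AUC_ev,0→∞ = 76.38125 + 59.798 = 136.17925 mcg/mL·hr
F = (AUC_ev/D_ev)/(AUC_iv/D_iv) = (136.17925/30)/(712.279/20) = 4.53931/35.61395 = 0.1275

F = 0.13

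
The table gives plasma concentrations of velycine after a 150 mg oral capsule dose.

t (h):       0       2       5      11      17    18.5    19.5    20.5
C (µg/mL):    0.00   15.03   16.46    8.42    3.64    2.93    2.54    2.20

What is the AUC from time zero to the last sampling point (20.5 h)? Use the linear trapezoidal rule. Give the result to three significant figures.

AUC = 183 µg/mL·h

Trapezoidal AUC_0→20.5:
  [0→2]: (0.00+15.03)/2 × 2 = 15.03
  [2→5]: (15.03+16.46)/2 × 3 = 47.235
  [5→11]: (16.46+8.42)/2 × 6 = 74.64
  [11→17]: (8.42+3.64)/2 × 6 = 36.18
  [17→18.5]: (3.64+2.93)/2 × 1.5 = 4.9275
  [18.5→19.5]: (2.93+2.54)/2 × 1 = 2.735
  [19.5→20.5]: (2.54+2.20)/2 × 1 = 2.37
  Sum = 183.1175 µg/mL·h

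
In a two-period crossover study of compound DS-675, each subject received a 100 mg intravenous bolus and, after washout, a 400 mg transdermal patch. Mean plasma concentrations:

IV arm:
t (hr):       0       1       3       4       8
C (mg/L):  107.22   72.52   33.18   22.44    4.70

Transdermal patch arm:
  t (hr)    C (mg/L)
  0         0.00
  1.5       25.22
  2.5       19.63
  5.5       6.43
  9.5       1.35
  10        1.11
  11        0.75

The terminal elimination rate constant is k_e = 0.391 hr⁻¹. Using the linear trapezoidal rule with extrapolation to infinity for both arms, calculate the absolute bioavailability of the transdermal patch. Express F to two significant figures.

F = 0.086

Trapezoidal AUC_0→8 (IV):
  [0→1]: (107.22+72.52)/2 × 1 = 89.87
  [1→3]: (72.52+33.18)/2 × 2 = 105.7
  [3→4]: (33.18+22.44)/2 × 1 = 27.81
  [4→8]: (22.44+4.70)/2 × 4 = 54.28
  Sum = 277.66 mg/L·hr
IV tail: 4.70/0.391 = 12.020; AUC_iv,0→∞ = 277.66 + 12.020 = 289.68 mg/L·hr
Trapezoidal AUC_0→11 (transdermal patch):
  [0→1.5]: (0.00+25.22)/2 × 1.5 = 18.915
  [1.5→2.5]: (25.22+19.63)/2 × 1 = 22.425
  [2.5→5.5]: (19.63+6.43)/2 × 3 = 39.09
  [5.5→9.5]: (6.43+1.35)/2 × 4 = 15.56
  [9.5→10]: (1.35+1.11)/2 × 0.5 = 0.615
  [10→11]: (1.11+0.75)/2 × 1 = 0.93
  Sum = 97.535 mg/L·hr
transdermal patch tail: 0.75/0.391 = 1.918; AUC_ev,0→∞ = 97.535 + 1.918 = 99.453 mg/L·hr
F = (AUC_ev/D_ev)/(AUC_iv/D_iv) = (99.453/400)/(289.68/100) = 0.2486325/2.8968 = 0.0858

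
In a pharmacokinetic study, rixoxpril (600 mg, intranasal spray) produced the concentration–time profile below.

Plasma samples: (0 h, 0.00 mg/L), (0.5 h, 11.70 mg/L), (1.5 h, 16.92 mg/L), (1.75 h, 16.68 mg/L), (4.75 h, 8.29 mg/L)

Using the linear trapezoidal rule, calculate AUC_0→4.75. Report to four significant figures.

Trapezoidal AUC_0→4.75:
  [0→0.5]: (0.00+11.70)/2 × 0.5 = 2.925
  [0.5→1.5]: (11.70+16.92)/2 × 1 = 14.31
  [1.5→1.75]: (16.92+16.68)/2 × 0.25 = 4.2
  [1.75→4.75]: (16.68+8.29)/2 × 3 = 37.455
  Sum = 58.89 mg/L·h

AUC = 58.89 mg/L·h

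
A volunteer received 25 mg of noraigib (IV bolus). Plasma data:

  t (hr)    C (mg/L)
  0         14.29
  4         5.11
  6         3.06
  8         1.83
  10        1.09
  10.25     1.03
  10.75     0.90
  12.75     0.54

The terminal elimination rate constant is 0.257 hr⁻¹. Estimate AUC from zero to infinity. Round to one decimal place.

Trapezoidal AUC_0→12.75:
  [0→4]: (14.29+5.11)/2 × 4 = 38.8
  [4→6]: (5.11+3.06)/2 × 2 = 8.17
  [6→8]: (3.06+1.83)/2 × 2 = 4.89
  [8→10]: (1.83+1.09)/2 × 2 = 2.92
  [10→10.25]: (1.09+1.03)/2 × 0.25 = 0.265
  [10.25→10.75]: (1.03+0.90)/2 × 0.5 = 0.4825
  [10.75→12.75]: (0.90+0.54)/2 × 2 = 1.44
  Sum = 56.9675 mg/L·hr
Extrapolated tail: C_last / k_e = 0.54 / 0.257 = 2.101
AUC_0→∞ = 56.9675 + 2.101 = 59.0685 mg/L·hr

AUC = 59.1 mg/L·hr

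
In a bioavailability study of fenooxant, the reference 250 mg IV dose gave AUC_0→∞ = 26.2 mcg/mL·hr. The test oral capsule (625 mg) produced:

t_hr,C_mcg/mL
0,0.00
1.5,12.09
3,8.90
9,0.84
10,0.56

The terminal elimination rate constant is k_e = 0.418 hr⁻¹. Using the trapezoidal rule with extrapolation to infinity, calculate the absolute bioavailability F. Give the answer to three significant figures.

Trapezoidal AUC_0→10 (oral capsule):
  [0→1.5]: (0.00+12.09)/2 × 1.5 = 9.0675
  [1.5→3]: (12.09+8.90)/2 × 1.5 = 15.7425
  [3→9]: (8.90+0.84)/2 × 6 = 29.22
  [9→10]: (0.84+0.56)/2 × 1 = 0.7
  Sum = 54.73 mcg/mL·hr
Tail: C_last/k_e = 0.56/0.418 = 1.340
AUC_0→∞ (oral capsule) = 54.73 + 1.340 = 56.07 mcg/mL·hr
F = (AUC_ev/D_ev)/(AUC_iv/D_iv) = (56.07/625)/(26.2/250) = 0.089712/0.1048 = 0.8560

F = 0.856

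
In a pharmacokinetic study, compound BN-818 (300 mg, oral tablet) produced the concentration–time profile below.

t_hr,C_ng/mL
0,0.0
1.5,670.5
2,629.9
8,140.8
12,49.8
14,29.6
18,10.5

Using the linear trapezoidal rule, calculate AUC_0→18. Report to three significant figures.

AUC = 3680 ng/mL·hr

Trapezoidal AUC_0→18:
  [0→1.5]: (0.0+670.5)/2 × 1.5 = 502.875
  [1.5→2]: (670.5+629.9)/2 × 0.5 = 325.1
  [2→8]: (629.9+140.8)/2 × 6 = 2312.1
  [8→12]: (140.8+49.8)/2 × 4 = 381.2
  [12→14]: (49.8+29.6)/2 × 2 = 79.4
  [14→18]: (29.6+10.5)/2 × 4 = 80.2
  Sum = 3680.875 ng/mL·hr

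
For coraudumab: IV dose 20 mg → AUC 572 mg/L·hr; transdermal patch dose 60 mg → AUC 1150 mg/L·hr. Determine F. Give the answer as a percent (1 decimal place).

F = 67.0%

F = (AUC_ev / D_ev) / (AUC_iv / D_iv)
  = (1150/60) / (572/20)
  = 19.1667 / 28.6 = 0.6702
  = 67.02%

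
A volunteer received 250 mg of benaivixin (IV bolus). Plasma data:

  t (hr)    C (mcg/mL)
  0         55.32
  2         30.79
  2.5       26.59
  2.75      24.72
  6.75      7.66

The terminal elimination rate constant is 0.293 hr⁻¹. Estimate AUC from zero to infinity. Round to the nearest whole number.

AUC = 198 mcg/mL·hr

Trapezoidal AUC_0→6.75:
  [0→2]: (55.32+30.79)/2 × 2 = 86.11
  [2→2.5]: (30.79+26.59)/2 × 0.5 = 14.345
  [2.5→2.75]: (26.59+24.72)/2 × 0.25 = 6.41375
  [2.75→6.75]: (24.72+7.66)/2 × 4 = 64.76
  Sum = 171.62875 mcg/mL·hr
Extrapolated tail: C_last / k_e = 7.66 / 0.293 = 26.143
AUC_0→∞ = 171.62875 + 26.143 = 197.77175 mcg/mL·hr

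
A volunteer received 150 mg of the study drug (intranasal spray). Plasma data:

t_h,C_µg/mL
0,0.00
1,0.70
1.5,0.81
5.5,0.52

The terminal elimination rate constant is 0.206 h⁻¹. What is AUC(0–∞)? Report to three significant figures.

AUC = 5.91 µg/mL·h

Trapezoidal AUC_0→5.5:
  [0→1]: (0.00+0.70)/2 × 1 = 0.35
  [1→1.5]: (0.70+0.81)/2 × 0.5 = 0.3775
  [1.5→5.5]: (0.81+0.52)/2 × 4 = 2.66
  Sum = 3.3875 µg/mL·h
Extrapolated tail: C_last / k_e = 0.52 / 0.206 = 2.524
AUC_0→∞ = 3.3875 + 2.524 = 5.9115 µg/mL·h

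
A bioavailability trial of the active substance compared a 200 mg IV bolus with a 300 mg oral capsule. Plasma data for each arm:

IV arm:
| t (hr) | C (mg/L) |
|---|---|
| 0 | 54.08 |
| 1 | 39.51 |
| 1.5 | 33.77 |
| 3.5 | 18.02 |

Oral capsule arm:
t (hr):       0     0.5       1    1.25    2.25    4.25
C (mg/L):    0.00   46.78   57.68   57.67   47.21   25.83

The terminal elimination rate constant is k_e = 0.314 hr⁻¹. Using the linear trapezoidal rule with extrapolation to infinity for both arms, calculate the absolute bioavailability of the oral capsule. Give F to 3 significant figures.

Trapezoidal AUC_0→3.5 (IV):
  [0→1]: (54.08+39.51)/2 × 1 = 46.795
  [1→1.5]: (39.51+33.77)/2 × 0.5 = 18.32
  [1.5→3.5]: (33.77+18.02)/2 × 2 = 51.79
  Sum = 116.905 mg/L·hr
IV tail: 18.02/0.314 = 57.389; AUC_iv,0→∞ = 116.905 + 57.389 = 174.294 mg/L·hr
Trapezoidal AUC_0→4.25 (oral capsule):
  [0→0.5]: (0.00+46.78)/2 × 0.5 = 11.695
  [0.5→1]: (46.78+57.68)/2 × 0.5 = 26.115
  [1→1.25]: (57.68+57.67)/2 × 0.25 = 14.41875
  [1.25→2.25]: (57.67+47.21)/2 × 1 = 52.44
  [2.25→4.25]: (47.21+25.83)/2 × 2 = 73.04
  Sum = 177.70875 mg/L·hr
oral capsule tail: 25.83/0.314 = 82.261; AUC_ev,0→∞ = 177.70875 + 82.261 = 259.96975 mg/L·hr
F = (AUC_ev/D_ev)/(AUC_iv/D_iv) = (259.96975/300)/(174.294/200) = 0.866566/0.87147 = 0.9944

F = 0.994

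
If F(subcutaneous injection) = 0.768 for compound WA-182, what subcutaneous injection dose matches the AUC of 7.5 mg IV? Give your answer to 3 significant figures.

D_subcutaneous = 9.77 mg

For equal systemic exposure: F × D_ev = D_iv
D_ev = D_iv / F = 7.5 / 0.768 = 9.765625 mg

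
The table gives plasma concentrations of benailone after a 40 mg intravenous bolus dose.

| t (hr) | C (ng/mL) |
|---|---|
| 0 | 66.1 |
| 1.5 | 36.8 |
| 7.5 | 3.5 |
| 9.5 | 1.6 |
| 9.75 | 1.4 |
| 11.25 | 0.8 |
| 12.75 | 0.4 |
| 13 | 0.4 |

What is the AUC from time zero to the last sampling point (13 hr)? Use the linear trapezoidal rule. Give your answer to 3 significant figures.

Trapezoidal AUC_0→13:
  [0→1.5]: (66.1+36.8)/2 × 1.5 = 77.175
  [1.5→7.5]: (36.8+3.5)/2 × 6 = 120.9
  [7.5→9.5]: (3.5+1.6)/2 × 2 = 5.1
  [9.5→9.75]: (1.6+1.4)/2 × 0.25 = 0.375
  [9.75→11.25]: (1.4+0.8)/2 × 1.5 = 1.65
  [11.25→12.75]: (0.8+0.4)/2 × 1.5 = 0.9
  [12.75→13]: (0.4+0.4)/2 × 0.25 = 0.1
  Sum = 206.2 ng/mL·hr

AUC = 206 ng/mL·hr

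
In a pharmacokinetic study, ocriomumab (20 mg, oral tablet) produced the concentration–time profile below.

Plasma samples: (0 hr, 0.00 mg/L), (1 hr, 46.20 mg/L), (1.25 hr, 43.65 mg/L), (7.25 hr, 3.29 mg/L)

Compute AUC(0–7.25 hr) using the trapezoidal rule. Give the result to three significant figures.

Trapezoidal AUC_0→7.25:
  [0→1]: (0.00+46.20)/2 × 1 = 23.1
  [1→1.25]: (46.20+43.65)/2 × 0.25 = 11.23125
  [1.25→7.25]: (43.65+3.29)/2 × 6 = 140.82
  Sum = 175.15125 mg/L·hr

AUC = 175 mg/L·hr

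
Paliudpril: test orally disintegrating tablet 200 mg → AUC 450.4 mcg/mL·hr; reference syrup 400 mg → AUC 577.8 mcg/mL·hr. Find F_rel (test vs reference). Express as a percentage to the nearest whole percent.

F_rel = 156%

F_rel = (AUC_test/D_test) / (AUC_ref/D_ref)
      = (450.4/200) / (577.8/400)
      = 2.252 / 1.4445 = 1.5590 = 155.90%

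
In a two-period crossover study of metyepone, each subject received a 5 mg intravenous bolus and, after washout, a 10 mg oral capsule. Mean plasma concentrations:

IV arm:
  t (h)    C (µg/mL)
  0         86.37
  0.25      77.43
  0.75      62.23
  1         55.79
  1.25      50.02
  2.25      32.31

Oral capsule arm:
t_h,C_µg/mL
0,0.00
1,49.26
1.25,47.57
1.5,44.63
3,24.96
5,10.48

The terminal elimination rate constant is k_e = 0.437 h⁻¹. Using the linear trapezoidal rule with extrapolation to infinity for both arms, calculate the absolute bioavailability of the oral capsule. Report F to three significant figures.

F = 0.403

Trapezoidal AUC_0→2.25 (IV):
  [0→0.25]: (86.37+77.43)/2 × 0.25 = 20.475
  [0.25→0.75]: (77.43+62.23)/2 × 0.5 = 34.915
  [0.75→1]: (62.23+55.79)/2 × 0.25 = 14.7525
  [1→1.25]: (55.79+50.02)/2 × 0.25 = 13.22625
  [1.25→2.25]: (50.02+32.31)/2 × 1 = 41.165
  Sum = 124.53375 µg/mL·h
IV tail: 32.31/0.437 = 73.936; AUC_iv,0→∞ = 124.53375 + 73.936 = 198.46975 µg/mL·h
Trapezoidal AUC_0→5 (oral capsule):
  [0→1]: (0.00+49.26)/2 × 1 = 24.63
  [1→1.25]: (49.26+47.57)/2 × 0.25 = 12.10375
  [1.25→1.5]: (47.57+44.63)/2 × 0.25 = 11.525
  [1.5→3]: (44.63+24.96)/2 × 1.5 = 52.1925
  [3→5]: (24.96+10.48)/2 × 2 = 35.44
  Sum = 135.89125 µg/mL·h
oral capsule tail: 10.48/0.437 = 23.982; AUC_ev,0→∞ = 135.89125 + 23.982 = 159.87325 µg/mL·h
F = (AUC_ev/D_ev)/(AUC_iv/D_iv) = (159.87325/10)/(198.46975/5) = 15.987325/39.69395 = 0.4028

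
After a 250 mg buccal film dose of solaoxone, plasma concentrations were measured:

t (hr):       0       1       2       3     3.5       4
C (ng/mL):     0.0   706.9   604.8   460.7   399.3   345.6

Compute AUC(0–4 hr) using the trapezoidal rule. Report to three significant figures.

Trapezoidal AUC_0→4:
  [0→1]: (0.0+706.9)/2 × 1 = 353.45
  [1→2]: (706.9+604.8)/2 × 1 = 655.85
  [2→3]: (604.8+460.7)/2 × 1 = 532.75
  [3→3.5]: (460.7+399.3)/2 × 0.5 = 215.0
  [3.5→4]: (399.3+345.6)/2 × 0.5 = 186.225
  Sum = 1943.275 ng/mL·hr

AUC = 1940 ng/mL·hr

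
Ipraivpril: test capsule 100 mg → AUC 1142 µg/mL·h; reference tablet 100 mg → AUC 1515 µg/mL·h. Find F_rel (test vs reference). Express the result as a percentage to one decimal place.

F_rel = (AUC_test/D_test) / (AUC_ref/D_ref)
      = (1142/100) / (1515/100)
      = 11.42 / 15.15 = 0.7538 = 75.38%

F_rel = 75.4%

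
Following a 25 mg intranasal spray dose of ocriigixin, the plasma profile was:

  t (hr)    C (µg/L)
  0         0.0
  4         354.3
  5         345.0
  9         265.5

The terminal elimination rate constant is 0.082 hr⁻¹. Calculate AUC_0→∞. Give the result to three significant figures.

Trapezoidal AUC_0→9:
  [0→4]: (0.0+354.3)/2 × 4 = 708.6
  [4→5]: (354.3+345.0)/2 × 1 = 349.65
  [5→9]: (345.0+265.5)/2 × 4 = 1221.0
  Sum = 2279.25 µg/L·hr
Extrapolated tail: C_last / k_e = 265.5 / 0.082 = 3237.805
AUC_0→∞ = 2279.25 + 3237.805 = 5517.055 µg/L·hr

AUC = 5520 µg/L·hr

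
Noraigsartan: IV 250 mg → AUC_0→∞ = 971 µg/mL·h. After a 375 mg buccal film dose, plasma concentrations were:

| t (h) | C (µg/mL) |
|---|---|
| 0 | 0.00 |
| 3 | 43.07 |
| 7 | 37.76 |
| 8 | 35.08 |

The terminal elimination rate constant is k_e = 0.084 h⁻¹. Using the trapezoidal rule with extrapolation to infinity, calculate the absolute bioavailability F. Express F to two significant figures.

F = 0.47

Trapezoidal AUC_0→8 (buccal film):
  [0→3]: (0.00+43.07)/2 × 3 = 64.605
  [3→7]: (43.07+37.76)/2 × 4 = 161.66
  [7→8]: (37.76+35.08)/2 × 1 = 36.42
  Sum = 262.685 µg/mL·h
Tail: C_last/k_e = 35.08/0.084 = 417.619
AUC_0→∞ (buccal film) = 262.685 + 417.619 = 680.304 µg/mL·h
F = (AUC_ev/D_ev)/(AUC_iv/D_iv) = (680.304/375)/(971/250) = 1.814144/3.884 = 0.4671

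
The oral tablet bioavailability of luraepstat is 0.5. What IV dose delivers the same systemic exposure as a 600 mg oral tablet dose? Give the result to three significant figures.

D_iv = 300 mg

Systemic exposure from an extravascular dose = F × D_ev, so the equivalent IV dose is F × D_ev.
D_iv = F × D_ev = 0.5 × 600 = 300 mg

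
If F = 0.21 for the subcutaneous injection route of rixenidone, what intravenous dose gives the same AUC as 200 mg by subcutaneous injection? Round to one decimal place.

D_iv = 42.0 mg

Systemic exposure from an extravascular dose = F × D_ev, so the equivalent IV dose is F × D_ev.
D_iv = F × D_ev = 0.21 × 200 = 42 mg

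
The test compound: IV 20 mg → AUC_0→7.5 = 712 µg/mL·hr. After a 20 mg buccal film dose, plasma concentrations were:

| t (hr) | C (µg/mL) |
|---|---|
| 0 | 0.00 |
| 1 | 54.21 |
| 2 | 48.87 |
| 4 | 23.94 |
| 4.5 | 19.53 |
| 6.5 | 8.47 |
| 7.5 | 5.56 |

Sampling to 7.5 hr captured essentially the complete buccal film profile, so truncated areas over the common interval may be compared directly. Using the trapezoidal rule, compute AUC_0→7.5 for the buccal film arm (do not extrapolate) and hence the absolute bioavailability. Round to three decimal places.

Trapezoidal AUC_0→7.5 (buccal film):
  [0→1]: (0.00+54.21)/2 × 1 = 27.105
  [1→2]: (54.21+48.87)/2 × 1 = 51.54
  [2→4]: (48.87+23.94)/2 × 2 = 72.81
  [4→4.5]: (23.94+19.53)/2 × 0.5 = 10.8675
  [4.5→6.5]: (19.53+8.47)/2 × 2 = 28.0
  [6.5→7.5]: (8.47+5.56)/2 × 1 = 7.015
  Sum = 197.3375 µg/mL·hr
F = (AUC_ev/D_ev)/(AUC_iv/D_iv) = (197.3375/20)/(712/20) = 9.866875/35.6 = 0.2772

F = 0.277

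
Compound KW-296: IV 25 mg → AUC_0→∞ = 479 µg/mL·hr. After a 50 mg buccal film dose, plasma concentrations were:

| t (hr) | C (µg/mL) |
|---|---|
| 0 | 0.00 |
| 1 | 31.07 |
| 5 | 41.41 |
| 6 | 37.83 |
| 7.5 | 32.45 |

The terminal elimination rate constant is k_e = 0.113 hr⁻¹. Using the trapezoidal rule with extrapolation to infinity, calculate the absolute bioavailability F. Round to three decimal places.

Trapezoidal AUC_0→7.5 (buccal film):
  [0→1]: (0.00+31.07)/2 × 1 = 15.535
  [1→5]: (31.07+41.41)/2 × 4 = 144.96
  [5→6]: (41.41+37.83)/2 × 1 = 39.62
  [6→7.5]: (37.83+32.45)/2 × 1.5 = 52.71
  Sum = 252.825 µg/mL·hr
Tail: C_last/k_e = 32.45/0.113 = 287.168
AUC_0→∞ (buccal film) = 252.825 + 287.168 = 539.993 µg/mL·hr
F = (AUC_ev/D_ev)/(AUC_iv/D_iv) = (539.993/50)/(479/25) = 10.79986/19.16 = 0.5637

F = 0.564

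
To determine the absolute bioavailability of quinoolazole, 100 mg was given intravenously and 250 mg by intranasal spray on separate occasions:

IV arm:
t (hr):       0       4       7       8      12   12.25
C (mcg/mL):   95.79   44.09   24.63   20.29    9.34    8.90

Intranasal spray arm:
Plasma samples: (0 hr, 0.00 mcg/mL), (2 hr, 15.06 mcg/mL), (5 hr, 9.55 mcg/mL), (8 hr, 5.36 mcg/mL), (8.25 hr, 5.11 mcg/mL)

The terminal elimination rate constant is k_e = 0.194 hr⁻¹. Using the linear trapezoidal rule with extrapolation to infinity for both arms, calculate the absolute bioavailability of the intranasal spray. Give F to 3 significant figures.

Trapezoidal AUC_0→12.25 (IV):
  [0→4]: (95.79+44.09)/2 × 4 = 279.76
  [4→7]: (44.09+24.63)/2 × 3 = 103.08
  [7→8]: (24.63+20.29)/2 × 1 = 22.46
  [8→12]: (20.29+9.34)/2 × 4 = 59.26
  [12→12.25]: (9.34+8.90)/2 × 0.25 = 2.28
  Sum = 466.84 mcg/mL·hr
IV tail: 8.90/0.194 = 45.876; AUC_iv,0→∞ = 466.84 + 45.876 = 512.716 mcg/mL·hr
Trapezoidal AUC_0→8.25 (intranasal spray):
  [0→2]: (0.00+15.06)/2 × 2 = 15.06
  [2→5]: (15.06+9.55)/2 × 3 = 36.915
  [5→8]: (9.55+5.36)/2 × 3 = 22.365
  [8→8.25]: (5.36+5.11)/2 × 0.25 = 1.30875
  Sum = 75.64875 mcg/mL·hr
intranasal spray tail: 5.11/0.194 = 26.340; AUC_ev,0→∞ = 75.64875 + 26.340 = 101.98875 mcg/mL·hr
F = (AUC_ev/D_ev)/(AUC_iv/D_iv) = (101.98875/250)/(512.716/100) = 0.407955/5.12716 = 0.0796

F = 0.0796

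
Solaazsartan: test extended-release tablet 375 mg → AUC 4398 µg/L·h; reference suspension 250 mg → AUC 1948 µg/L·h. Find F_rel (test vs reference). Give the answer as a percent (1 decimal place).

F_rel = 150.5%

F_rel = (AUC_test/D_test) / (AUC_ref/D_ref)
      = (4398/375) / (1948/250)
      = 11.728 / 7.792 = 1.5051 = 150.51%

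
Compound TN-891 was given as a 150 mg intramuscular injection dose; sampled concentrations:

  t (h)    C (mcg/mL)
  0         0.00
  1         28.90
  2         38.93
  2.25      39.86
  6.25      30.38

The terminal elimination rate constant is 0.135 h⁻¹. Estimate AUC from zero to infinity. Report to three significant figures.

AUC = 424 mcg/mL·h

Trapezoidal AUC_0→6.25:
  [0→1]: (0.00+28.90)/2 × 1 = 14.45
  [1→2]: (28.90+38.93)/2 × 1 = 33.915
  [2→2.25]: (38.93+39.86)/2 × 0.25 = 9.84875
  [2.25→6.25]: (39.86+30.38)/2 × 4 = 140.48
  Sum = 198.69375 mcg/mL·h
Extrapolated tail: C_last / k_e = 30.38 / 0.135 = 225.037
AUC_0→∞ = 198.69375 + 225.037 = 423.73075 mcg/mL·h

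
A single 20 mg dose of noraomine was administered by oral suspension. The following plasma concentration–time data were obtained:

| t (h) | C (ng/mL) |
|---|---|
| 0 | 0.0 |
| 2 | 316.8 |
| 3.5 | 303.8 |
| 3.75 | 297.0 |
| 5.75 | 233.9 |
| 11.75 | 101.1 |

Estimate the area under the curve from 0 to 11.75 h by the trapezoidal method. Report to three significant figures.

Trapezoidal AUC_0→11.75:
  [0→2]: (0.0+316.8)/2 × 2 = 316.8
  [2→3.5]: (316.8+303.8)/2 × 1.5 = 465.45
  [3.5→3.75]: (303.8+297.0)/2 × 0.25 = 75.1
  [3.75→5.75]: (297.0+233.9)/2 × 2 = 530.9
  [5.75→11.75]: (233.9+101.1)/2 × 6 = 1005.0
  Sum = 2393.25 ng/mL·h

AUC = 2390 ng/mL·h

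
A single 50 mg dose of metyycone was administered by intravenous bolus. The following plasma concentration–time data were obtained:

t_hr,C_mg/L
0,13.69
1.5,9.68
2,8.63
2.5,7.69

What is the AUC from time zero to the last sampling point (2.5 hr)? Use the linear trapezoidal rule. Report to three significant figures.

Trapezoidal AUC_0→2.5:
  [0→1.5]: (13.69+9.68)/2 × 1.5 = 17.5275
  [1.5→2]: (9.68+8.63)/2 × 0.5 = 4.5775
  [2→2.5]: (8.63+7.69)/2 × 0.5 = 4.08
  Sum = 26.185 mg/L·hr

AUC = 26.2 mg/L·hr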